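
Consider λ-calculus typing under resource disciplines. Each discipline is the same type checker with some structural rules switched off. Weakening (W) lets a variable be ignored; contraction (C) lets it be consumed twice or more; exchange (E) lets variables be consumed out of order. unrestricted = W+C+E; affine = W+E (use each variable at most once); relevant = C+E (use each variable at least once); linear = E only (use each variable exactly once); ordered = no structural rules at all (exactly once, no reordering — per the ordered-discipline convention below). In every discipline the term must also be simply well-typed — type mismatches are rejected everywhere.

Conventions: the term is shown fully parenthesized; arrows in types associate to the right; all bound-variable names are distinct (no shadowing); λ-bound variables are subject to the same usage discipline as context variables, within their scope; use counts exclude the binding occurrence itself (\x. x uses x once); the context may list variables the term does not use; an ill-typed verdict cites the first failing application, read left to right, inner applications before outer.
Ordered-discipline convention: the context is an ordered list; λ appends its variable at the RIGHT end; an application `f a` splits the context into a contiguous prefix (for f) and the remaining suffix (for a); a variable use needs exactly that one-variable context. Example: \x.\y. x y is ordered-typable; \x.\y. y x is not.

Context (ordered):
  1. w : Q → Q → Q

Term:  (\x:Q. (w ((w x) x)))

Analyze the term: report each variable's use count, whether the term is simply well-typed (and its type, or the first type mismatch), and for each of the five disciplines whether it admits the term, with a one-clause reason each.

use counts: w: 2×, x (bound): 2×
use order (left to right): w, w, x, x
typing: ✓ — Q → Q → Q
ordered: ✗, repeated use of w ×2, x ×2
linear: ✗, repeated use of w ×2, x ×2
affine: ✗, repeated use of w ×2, x ×2
relevant: ✓, none of w, x goes unused
unrestricted: ✓, typability at Q → Q → Q is all that's needed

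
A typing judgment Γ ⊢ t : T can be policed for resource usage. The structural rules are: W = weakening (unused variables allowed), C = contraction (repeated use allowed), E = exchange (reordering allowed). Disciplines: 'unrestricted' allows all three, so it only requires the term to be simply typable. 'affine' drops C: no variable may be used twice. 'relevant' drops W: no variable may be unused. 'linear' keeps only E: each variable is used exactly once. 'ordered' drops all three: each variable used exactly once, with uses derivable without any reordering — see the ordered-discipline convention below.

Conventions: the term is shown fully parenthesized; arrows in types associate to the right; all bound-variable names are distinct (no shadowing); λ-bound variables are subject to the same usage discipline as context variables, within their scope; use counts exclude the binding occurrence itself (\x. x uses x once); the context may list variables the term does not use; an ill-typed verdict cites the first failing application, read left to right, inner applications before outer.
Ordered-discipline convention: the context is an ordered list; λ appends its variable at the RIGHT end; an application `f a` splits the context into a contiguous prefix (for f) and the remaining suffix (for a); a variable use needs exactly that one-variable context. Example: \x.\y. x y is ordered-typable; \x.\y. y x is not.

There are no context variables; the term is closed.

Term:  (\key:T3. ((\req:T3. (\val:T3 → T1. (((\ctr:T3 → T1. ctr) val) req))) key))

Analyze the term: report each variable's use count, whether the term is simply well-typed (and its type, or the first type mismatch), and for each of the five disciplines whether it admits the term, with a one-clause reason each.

counts: key (λ-bound) ×1; req (λ-bound) ×1; val (λ-bound) ×1; ctr (λ-bound) ×1
uses in reading order: ctr, val, req, key
typing: ✓ — T3 → (T3 → T1) → T1
ordered ✗ (no contiguous prefix/suffix split fits ctr, val, req, key)
linear ✓ (key, req, val, ctr: one use apiece)
affine ✓ (none of key, req, val, ctr used more than once)
relevant ✓ (at least one use each (key, req, val, ctr))
unrestricted ✓ (simply typable at T3 → (T3 → T1) → T1; W, C, E all held)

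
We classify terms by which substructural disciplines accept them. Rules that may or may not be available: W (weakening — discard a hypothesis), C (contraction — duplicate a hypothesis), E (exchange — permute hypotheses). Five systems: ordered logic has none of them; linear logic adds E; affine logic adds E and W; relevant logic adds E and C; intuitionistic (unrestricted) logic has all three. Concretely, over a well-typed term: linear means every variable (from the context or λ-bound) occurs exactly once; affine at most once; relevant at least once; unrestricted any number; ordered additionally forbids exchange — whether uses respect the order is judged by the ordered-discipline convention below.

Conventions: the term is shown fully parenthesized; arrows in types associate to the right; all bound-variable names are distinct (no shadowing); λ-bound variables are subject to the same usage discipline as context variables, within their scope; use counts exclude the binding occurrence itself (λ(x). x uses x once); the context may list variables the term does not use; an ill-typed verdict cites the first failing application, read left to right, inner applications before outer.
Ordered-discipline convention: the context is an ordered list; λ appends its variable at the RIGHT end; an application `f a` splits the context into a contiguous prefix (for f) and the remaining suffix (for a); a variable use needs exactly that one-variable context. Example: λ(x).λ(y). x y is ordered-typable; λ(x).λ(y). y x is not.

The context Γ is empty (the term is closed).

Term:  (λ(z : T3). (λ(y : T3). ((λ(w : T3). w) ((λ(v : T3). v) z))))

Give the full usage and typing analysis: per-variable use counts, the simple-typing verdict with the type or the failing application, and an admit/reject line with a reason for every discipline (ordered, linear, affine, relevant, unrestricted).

variable uses: z (bound) ×1; y (bound) ×0; w (bound) ×1; v (bound) ×1
order of uses: w, v, z
typing: well-typed — term : T3 → T3 → T3
ordered: ✗, needs weakening: y unused
linear: ✗, needs weakening: y unused
affine: ✓, at most one use each (z, y, w, v)
relevant: ✗, needs weakening: y unused
unrestricted: ✓, type-checks (T3 → T3 → T3) and nothing is barred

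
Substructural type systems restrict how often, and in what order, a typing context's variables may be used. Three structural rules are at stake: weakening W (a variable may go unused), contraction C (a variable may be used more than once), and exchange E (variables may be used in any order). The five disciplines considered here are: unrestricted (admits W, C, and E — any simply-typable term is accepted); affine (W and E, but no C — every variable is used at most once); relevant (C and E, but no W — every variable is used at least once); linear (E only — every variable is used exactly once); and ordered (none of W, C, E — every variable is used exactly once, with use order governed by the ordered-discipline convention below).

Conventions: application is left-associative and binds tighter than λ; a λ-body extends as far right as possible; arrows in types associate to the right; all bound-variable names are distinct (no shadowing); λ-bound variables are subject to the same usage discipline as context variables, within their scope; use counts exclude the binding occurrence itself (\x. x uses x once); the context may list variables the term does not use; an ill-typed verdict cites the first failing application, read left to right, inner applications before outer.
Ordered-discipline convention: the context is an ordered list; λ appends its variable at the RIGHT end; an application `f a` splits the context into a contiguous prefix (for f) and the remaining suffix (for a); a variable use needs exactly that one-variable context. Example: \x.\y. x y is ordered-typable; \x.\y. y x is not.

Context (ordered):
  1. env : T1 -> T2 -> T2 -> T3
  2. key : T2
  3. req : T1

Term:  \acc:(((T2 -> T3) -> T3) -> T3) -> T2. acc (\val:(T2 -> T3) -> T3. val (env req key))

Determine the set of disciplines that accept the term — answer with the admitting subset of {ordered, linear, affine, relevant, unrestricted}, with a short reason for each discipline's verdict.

admitted by: linear, affine, relevant, unrestricted
usage: env=1, key=1, req=1, acc (bound)=1, val (bound)=1
order of uses: acc, val, env, req, key
typing: the term checks, with type ((((T2 -> T3) -> T3) -> T3) -> T2) -> T2
ordered: ✗, no contiguous prefix/suffix split fits acc, val, env, req, key
linear: ✓, env, key, req, acc, val: one use apiece
affine: ✓, no duplicate uses among env, key, req, acc, val
relevant: ✓, env, key, req, acc, val: all used, weakening unneeded
unrestricted: ✓, simply typable at ((((T2 -> T3) -> T3) -> T3) -> T2) -> T2; W, C, E all held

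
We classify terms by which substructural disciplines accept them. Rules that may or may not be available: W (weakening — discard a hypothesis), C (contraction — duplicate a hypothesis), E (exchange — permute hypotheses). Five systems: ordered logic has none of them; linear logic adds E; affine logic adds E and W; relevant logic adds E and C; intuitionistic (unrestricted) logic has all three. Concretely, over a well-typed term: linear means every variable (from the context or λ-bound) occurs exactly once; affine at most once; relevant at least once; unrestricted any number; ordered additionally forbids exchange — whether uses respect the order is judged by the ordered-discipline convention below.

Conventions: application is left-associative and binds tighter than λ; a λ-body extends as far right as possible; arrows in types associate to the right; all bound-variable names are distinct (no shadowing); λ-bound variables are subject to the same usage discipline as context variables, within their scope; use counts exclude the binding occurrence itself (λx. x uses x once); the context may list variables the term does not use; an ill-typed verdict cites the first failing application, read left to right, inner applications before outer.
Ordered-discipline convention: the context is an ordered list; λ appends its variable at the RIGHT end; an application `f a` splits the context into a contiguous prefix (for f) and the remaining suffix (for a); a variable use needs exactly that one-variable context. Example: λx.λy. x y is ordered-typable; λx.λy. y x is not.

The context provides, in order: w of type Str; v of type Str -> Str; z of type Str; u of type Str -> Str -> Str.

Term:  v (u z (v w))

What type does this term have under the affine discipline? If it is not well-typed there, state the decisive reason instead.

not well-typed under affine — uses contraction: v ×2
counts: w: 1×; v: 2×; z: 1×; u: 1×
use order (left to right): v, u, z, v, w
typing: well-typed — term : Str
summary: ordered ✗ · linear ✗ · affine ✗ · relevant ✓ · unrestricted ✓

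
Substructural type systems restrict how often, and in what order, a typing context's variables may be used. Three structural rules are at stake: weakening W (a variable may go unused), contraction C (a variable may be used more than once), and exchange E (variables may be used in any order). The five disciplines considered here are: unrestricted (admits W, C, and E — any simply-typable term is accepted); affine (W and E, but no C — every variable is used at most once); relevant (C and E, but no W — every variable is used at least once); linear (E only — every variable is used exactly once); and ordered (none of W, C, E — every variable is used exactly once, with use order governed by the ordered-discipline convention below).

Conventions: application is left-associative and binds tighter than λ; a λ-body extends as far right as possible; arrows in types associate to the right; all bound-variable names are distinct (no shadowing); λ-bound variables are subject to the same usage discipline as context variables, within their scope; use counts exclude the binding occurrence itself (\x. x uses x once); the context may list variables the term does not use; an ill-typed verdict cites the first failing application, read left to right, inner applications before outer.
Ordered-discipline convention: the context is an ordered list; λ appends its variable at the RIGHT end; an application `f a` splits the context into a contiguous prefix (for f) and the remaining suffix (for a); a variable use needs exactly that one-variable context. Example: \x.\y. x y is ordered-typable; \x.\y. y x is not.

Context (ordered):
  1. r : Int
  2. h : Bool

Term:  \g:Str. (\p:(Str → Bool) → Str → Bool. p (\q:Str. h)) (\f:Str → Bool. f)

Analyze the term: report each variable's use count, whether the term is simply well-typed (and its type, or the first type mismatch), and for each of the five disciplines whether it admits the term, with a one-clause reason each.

use counts: r=0; h=1; g (bound)=0; p (bound)=1; q (bound)=0; f (bound)=1
use order (left to right): p, h, f
typing: well-typed — term : Str → Str → Bool
ordered: ✗ — r, g, q left unused
linear: ✗ — r, g, q left unused
affine: ✓ — no duplicate uses among r, h, g, p, q, f
relevant: ✗ — r, g, q left unused
unrestricted: ✓ — well-typed at Str → Str → Bool; no restrictions here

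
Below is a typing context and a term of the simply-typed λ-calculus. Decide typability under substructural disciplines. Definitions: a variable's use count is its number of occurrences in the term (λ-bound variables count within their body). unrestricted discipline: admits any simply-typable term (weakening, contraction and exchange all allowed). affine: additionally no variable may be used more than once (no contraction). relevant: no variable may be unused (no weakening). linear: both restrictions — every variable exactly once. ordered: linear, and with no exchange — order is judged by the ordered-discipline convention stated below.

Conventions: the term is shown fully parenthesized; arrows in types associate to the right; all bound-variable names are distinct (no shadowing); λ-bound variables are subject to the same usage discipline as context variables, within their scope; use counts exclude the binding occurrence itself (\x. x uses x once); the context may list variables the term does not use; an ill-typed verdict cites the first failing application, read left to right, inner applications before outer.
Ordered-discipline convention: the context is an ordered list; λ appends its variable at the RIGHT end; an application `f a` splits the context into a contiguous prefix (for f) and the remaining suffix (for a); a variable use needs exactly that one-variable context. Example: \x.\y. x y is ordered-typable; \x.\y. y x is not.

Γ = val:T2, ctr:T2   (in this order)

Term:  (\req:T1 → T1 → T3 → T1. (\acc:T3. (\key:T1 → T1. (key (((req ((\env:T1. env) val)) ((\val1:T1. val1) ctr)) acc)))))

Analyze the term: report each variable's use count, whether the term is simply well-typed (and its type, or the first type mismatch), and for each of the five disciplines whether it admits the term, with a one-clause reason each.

usage: val=1, ctr=1, req (λ-bound)=1, acc (λ-bound)=1, key (λ-bound)=1, env (λ-bound)=1, val1 (λ-bound)=1
use order (left to right): key, req, env, val, val1, ctr, acc
typing: ill-typed: an application expects T1 but receives T2
ordered ✗ (a type mismatch blocks all five)
linear ✗ (the type mismatch rejects it)
affine ✗ (not simply typable)
relevant ✗ (fails simple typing)
unrestricted ✗ (a type mismatch blocks all five)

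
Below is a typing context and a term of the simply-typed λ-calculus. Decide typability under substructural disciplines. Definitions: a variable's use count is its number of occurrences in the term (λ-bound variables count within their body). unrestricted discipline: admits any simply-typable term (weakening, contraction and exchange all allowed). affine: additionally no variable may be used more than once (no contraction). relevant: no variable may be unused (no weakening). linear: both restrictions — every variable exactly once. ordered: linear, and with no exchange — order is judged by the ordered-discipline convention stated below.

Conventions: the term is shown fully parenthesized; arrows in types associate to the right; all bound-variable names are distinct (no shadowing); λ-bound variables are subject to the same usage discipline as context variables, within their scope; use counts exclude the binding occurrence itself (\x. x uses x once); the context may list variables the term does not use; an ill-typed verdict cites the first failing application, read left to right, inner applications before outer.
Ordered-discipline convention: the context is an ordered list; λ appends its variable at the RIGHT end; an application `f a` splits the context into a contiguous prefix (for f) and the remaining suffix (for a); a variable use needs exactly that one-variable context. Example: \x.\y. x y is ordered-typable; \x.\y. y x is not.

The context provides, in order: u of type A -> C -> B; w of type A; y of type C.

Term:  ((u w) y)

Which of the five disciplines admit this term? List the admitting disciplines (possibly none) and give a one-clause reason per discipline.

admitted by: ordered, linear, affine, relevant, unrestricted
usage: u=1, w=1, y=1
uses in reading order: u, w, y
typing: well-typed — term : B
ordered ✓ (single-use (u, w, y), ordered derivation ok)
linear ✓ (single use per variable (u, w, y))
affine ✓ (at most one use each (u, w, y))
relevant ✓ (every one of u, w, y appears)
unrestricted ✓ (type-checks (B) and nothing is barred)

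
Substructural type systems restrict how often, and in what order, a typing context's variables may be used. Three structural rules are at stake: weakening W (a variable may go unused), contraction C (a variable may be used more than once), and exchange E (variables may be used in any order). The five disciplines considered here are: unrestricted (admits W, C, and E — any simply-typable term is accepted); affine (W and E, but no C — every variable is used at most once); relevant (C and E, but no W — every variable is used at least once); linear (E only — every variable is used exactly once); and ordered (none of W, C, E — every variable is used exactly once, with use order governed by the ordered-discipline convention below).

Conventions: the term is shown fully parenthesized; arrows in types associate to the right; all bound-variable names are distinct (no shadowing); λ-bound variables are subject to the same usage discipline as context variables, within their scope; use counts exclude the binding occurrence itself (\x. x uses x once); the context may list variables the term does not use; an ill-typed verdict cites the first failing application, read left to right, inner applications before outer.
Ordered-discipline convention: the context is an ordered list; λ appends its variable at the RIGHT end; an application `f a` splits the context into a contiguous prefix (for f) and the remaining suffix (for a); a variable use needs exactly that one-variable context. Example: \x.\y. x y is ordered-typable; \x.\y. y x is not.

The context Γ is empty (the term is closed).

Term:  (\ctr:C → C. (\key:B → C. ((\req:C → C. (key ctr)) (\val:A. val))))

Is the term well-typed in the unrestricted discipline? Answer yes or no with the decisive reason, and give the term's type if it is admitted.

no — a type mismatch blocks all five
counts: ctr (bound): 1×; key (bound): 1×; req (bound): 0×; val (bound): 1×
order of uses: key, ctr, val
typing: ill-typed: argument of type C → C where B is required
per-discipline verdicts: ordered ✗ | linear ✗ | affine ✗ | relevant ✗ | unrestricted ✗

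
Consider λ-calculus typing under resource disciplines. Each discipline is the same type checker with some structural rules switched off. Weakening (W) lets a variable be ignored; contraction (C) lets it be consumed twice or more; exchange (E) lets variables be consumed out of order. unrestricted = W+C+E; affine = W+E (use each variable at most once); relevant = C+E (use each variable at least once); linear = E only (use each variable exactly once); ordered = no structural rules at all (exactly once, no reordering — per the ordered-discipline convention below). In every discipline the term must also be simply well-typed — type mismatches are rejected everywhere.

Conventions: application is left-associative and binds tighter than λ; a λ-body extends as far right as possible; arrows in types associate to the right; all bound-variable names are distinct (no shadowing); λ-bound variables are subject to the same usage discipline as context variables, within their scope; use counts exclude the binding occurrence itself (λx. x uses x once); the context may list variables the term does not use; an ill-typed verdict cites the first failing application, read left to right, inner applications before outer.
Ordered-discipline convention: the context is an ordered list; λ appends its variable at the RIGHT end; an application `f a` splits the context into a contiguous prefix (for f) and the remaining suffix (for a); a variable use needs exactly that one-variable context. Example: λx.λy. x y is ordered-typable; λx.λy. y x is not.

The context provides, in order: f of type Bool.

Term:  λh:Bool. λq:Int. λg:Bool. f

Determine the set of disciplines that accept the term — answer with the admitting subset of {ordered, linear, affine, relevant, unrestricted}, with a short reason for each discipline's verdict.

admitted by: affine, unrestricted
variable uses: f=1, h (bound)=0, q (bound)=0, g (bound)=0
use order (left to right): f
typing: well-typed — term : Bool -> Int -> Bool -> Bool
ordered ✗ (unused: h, q, g — weakening required)
linear ✗ (unused: h, q, g — weakening required)
affine ✓ (f, h, q, g: no repeats, contraction unneeded)
relevant ✗ (unused: h, q, g — weakening required)
unrestricted ✓ (well-typed at Bool -> Int -> Bool -> Bool; no restrictions here)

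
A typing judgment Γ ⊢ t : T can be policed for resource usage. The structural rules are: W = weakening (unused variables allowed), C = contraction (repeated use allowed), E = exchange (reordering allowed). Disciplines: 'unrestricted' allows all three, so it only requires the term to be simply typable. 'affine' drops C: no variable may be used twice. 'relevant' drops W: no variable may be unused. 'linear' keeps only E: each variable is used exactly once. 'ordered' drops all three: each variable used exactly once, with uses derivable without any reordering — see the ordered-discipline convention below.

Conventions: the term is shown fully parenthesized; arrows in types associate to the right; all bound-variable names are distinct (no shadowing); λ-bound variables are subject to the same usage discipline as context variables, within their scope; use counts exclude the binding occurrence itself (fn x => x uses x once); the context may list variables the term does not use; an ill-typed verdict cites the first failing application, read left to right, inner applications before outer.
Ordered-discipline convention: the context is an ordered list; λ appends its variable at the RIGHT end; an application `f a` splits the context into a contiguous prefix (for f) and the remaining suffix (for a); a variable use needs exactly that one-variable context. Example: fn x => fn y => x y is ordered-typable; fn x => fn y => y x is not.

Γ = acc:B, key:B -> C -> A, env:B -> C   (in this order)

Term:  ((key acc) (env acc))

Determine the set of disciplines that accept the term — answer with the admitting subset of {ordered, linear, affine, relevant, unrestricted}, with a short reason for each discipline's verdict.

admitting disciplines: relevant, unrestricted
variable uses: acc: 2×; key: 1×; env: 1×
use order (left to right): key, acc, env, acc
typing: well-typed — term : A
ordered: ✗ — acc ×2 used more than once (contraction)
linear: ✗ — acc ×2 used more than once (contraction)
affine: ✗ — acc ×2 used more than once (contraction)
relevant: ✓ — at least one use each (acc, key, env)
unrestricted: ✓ — simply typable at A; W, C, E all held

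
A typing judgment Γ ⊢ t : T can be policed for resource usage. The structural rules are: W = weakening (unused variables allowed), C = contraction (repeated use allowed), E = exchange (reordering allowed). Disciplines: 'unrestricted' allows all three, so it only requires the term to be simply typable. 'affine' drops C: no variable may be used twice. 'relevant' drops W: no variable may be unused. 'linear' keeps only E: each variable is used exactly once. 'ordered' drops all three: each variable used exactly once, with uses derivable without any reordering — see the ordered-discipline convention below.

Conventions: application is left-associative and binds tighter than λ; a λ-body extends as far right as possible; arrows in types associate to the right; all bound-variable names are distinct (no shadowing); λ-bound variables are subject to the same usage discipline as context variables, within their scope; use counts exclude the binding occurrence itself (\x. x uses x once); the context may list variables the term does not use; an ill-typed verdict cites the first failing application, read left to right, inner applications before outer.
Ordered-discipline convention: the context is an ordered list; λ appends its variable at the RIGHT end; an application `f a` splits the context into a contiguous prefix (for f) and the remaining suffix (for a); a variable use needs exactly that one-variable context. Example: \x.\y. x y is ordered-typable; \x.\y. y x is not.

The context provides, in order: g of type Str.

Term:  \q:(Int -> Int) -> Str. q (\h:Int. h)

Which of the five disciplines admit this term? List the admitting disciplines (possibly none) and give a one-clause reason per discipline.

accepted by: affine, unrestricted
use counts: g=0; q (bound)=1; h (bound)=1
left-to-right use order: q, h
typing: the term checks, with type ((Int -> Int) -> Str) -> Str
ordered: ✗, g never used (weakening)
linear: ✗, g never used (weakening)
affine: ✓, g, q, h: no repeats, contraction unneeded
relevant: ✗, g never used (weakening)
unrestricted: ✓, type-checks (((Int -> Int) -> Str) -> Str) and nothing is barred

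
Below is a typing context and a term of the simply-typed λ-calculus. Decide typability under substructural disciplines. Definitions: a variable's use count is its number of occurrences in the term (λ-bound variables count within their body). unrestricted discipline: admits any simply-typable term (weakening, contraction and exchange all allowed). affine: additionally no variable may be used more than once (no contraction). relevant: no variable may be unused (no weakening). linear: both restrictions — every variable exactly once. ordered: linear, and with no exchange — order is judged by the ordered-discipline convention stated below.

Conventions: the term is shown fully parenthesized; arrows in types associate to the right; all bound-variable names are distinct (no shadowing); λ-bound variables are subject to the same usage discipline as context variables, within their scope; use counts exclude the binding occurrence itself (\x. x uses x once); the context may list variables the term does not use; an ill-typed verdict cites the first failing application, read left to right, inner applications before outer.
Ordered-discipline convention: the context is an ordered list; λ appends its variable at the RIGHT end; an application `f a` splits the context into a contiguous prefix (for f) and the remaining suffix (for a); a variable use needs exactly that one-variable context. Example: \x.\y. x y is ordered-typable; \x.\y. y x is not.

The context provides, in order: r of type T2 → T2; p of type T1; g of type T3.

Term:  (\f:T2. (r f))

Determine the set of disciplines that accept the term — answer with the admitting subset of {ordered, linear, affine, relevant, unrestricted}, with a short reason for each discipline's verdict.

accepted by: affine, unrestricted
use counts: r: 1; p: 0; g: 0; f [bound]: 1
left-to-right use order: r, f
typing: well-typed at T2 → T2
ordered ✗ (unused: p, g — weakening required)
linear ✗ (unused: p, g — weakening required)
affine ✓ (no duplicate uses among r, p, g, f)
relevant ✗ (unused: p, g — weakening required)
unrestricted ✓ (well-typed at T2 → T2; no restrictions here)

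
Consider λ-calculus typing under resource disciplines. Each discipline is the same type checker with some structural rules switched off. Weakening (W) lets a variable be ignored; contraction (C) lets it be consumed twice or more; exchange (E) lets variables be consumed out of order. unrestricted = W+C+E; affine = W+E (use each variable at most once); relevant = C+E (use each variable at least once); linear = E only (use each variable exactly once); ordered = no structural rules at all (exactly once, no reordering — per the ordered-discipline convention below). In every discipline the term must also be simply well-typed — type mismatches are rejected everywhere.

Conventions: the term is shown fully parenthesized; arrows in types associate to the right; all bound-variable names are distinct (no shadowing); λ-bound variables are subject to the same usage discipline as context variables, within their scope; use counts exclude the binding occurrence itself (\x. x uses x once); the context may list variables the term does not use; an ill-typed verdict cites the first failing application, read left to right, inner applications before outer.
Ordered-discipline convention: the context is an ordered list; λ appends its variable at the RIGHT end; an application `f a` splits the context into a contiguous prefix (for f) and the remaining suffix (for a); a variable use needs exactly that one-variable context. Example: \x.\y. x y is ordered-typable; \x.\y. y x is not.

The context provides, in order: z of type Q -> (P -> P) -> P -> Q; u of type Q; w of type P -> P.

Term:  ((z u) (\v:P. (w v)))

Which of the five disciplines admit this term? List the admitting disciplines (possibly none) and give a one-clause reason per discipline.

accepted by: ordered, linear, affine, relevant, unrestricted
usage: z=1; u=1; w=1; v (bound)=1
left-to-right use order: z, u, w, v
typing: well-typed — term : P -> Q
ordered: ✓ — z, u, w, v once each; derivable with no W/C/E
linear: ✓ — each of z, u, w, v used exactly once
affine: ✓ — none of z, u, w, v used more than once
relevant: ✓ — at least one use each (z, u, w, v)
unrestricted: ✓ — type-checks (P -> Q) and nothing is barred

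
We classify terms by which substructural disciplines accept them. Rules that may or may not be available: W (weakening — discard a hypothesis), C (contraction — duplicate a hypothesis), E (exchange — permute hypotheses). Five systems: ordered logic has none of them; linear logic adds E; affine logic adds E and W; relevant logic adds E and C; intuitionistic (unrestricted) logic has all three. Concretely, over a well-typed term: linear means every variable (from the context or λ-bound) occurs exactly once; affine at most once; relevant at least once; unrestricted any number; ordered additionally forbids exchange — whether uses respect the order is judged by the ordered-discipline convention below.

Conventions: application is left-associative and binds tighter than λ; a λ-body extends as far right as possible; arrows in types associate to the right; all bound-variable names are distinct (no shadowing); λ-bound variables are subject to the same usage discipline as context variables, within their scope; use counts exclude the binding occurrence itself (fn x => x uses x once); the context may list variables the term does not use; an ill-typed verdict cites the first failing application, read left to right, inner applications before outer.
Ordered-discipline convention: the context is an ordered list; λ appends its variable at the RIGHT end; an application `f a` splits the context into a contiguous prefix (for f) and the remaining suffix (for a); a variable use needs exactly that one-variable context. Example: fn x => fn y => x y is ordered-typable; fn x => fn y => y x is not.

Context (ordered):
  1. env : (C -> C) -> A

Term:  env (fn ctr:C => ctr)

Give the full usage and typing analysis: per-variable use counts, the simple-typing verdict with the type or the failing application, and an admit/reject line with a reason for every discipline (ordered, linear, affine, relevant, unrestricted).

counts: env: 1, ctr [bound]: 1
left-to-right use order: env, ctr
typing: the term checks, with type A
ordered: ✓, env, ctr: once each, no exchange needed
linear: ✓, single use per variable (env, ctr)
affine: ✓, no duplicate uses among env, ctr
relevant: ✓, every one of env, ctr appears
unrestricted: ✓, well-typed at A; no restrictions here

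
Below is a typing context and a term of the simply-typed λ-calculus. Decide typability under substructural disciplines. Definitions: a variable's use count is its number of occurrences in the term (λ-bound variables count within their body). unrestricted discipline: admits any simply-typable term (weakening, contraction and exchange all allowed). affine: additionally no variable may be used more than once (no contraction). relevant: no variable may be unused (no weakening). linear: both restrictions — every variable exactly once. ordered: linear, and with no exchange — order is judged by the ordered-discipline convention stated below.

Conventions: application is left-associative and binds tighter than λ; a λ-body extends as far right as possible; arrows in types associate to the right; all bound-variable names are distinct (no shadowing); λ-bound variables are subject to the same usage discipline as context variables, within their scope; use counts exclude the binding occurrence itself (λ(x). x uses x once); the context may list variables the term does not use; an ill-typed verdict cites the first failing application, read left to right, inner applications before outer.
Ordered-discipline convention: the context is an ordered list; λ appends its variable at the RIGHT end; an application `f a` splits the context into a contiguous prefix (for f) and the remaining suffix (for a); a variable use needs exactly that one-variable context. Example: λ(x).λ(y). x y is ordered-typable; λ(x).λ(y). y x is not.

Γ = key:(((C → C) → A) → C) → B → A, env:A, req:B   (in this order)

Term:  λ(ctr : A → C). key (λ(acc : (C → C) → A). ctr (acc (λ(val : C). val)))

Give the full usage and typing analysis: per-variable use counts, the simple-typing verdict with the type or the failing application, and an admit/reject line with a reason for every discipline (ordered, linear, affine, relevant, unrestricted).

use counts: key: 1, env: 0, req: 0, ctr (bound): 1, acc (bound): 1, val (bound): 1
left-to-right use order: key, ctr, acc, val
typing: well-typed at (A → C) → B → A
ordered ✗ (env, req left unused)
linear ✗ (env, req left unused)
affine ✓ (no duplicate uses among key, env, req, ctr, acc, val)
relevant ✗ (env, req left unused)
unrestricted ✓ (type-checks ((A → C) → B → A) and nothing is barred)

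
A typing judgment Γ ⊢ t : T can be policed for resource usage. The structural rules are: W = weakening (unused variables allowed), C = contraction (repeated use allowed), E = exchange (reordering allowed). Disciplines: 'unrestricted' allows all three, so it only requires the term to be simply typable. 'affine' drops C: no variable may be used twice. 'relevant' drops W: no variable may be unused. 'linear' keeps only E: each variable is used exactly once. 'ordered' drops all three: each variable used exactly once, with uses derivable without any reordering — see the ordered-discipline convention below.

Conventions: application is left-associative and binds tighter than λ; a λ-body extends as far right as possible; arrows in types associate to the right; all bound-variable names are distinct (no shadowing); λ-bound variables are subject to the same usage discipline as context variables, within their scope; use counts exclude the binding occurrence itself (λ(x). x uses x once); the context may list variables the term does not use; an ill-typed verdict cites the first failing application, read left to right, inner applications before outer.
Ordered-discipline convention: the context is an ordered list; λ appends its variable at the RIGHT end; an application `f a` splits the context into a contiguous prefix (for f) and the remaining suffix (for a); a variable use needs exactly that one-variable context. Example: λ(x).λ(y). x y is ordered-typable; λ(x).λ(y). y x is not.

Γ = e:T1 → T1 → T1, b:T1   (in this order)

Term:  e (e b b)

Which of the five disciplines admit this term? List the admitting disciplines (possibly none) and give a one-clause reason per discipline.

admitted by: relevant, unrestricted
usage: e: 2; b: 2
uses in reading order: e, e, b, b
typing: the term checks, with type T1 → T1
ordered ✗ (uses contraction: e ×2, b ×2)
linear ✗ (uses contraction: e ×2, b ×2)
affine ✗ (uses contraction: e ×2, b ×2)
relevant ✓ (none of e, b goes unused)
unrestricted ✓ (well-typed at T1 → T1; no restrictions here)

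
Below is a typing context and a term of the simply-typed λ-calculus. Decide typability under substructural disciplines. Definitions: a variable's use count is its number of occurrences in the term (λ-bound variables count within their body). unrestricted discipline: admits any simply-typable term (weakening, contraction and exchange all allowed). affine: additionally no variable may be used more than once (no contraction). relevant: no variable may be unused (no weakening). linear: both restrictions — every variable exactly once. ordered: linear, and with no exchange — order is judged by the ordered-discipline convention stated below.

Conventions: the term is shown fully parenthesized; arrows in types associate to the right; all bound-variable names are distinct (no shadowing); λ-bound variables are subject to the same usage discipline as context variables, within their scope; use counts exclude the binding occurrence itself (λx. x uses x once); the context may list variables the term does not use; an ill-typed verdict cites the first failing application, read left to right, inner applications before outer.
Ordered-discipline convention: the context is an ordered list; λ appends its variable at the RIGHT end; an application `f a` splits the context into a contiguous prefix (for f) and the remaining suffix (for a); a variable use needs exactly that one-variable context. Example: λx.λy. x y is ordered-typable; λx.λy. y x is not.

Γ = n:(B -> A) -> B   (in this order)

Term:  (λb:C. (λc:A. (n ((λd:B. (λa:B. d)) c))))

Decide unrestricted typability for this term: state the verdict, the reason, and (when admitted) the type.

no — not simply typable
counts: n ×1, b (λ-bound) ×0, c (λ-bound) ×1, d (λ-bound) ×1, a (λ-bound) ×0
use order (left to right): n, d, c
typing: ill-typed: an argument A mismatches the expected B
all disciplines: ordered ✗, linear ✗, affine ✗, relevant ✗, unrestricted ✗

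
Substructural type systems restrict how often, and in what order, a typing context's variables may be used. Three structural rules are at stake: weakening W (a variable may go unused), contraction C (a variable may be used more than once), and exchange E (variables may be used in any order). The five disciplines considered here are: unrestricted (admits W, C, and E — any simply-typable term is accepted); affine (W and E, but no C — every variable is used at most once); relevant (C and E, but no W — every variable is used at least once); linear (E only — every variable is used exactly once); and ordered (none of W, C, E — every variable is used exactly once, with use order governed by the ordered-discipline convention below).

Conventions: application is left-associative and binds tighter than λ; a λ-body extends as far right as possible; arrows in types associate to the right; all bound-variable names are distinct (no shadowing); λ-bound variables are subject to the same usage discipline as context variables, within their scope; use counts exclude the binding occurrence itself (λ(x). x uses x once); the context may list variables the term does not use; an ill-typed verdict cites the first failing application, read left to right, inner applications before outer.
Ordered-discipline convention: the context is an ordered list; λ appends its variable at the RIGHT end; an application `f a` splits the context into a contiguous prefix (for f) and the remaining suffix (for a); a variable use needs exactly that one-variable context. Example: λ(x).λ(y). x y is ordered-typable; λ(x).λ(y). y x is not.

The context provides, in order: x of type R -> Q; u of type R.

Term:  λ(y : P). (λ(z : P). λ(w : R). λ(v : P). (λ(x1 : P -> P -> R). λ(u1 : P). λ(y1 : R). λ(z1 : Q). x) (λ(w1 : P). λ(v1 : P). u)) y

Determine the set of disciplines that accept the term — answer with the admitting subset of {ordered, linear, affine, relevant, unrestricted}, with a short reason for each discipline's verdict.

admitting disciplines: affine, unrestricted
counts: x: 1×; u: 1×; y (λ-bound): 1×; z (λ-bound): 0×; w (λ-bound): 0×; v (λ-bound): 0×; x1 (λ-bound): 0×; u1 (λ-bound): 0×; y1 (λ-bound): 0×; z1 (λ-bound): 0×; w1 (λ-bound): 0×; v1 (λ-bound): 0×
left-to-right use order: x, u, y
typing: the term checks, with type P -> R -> P -> P -> R -> Q -> R -> Q
ordered ✗ (unused: z, w, v, x1, u1, y1, z1, w1, v1 — weakening required)
linear ✗ (unused: z, w, v, x1, u1, y1, z1, w1, v1 — weakening required)
affine ✓ (none of x, u, y, z, w, v, x1, u1, y1, z1, w1, v1 used more than once)
relevant ✗ (unused: z, w, v, x1, u1, y1, z1, w1, v1 — weakening required)
unrestricted ✓ (simply typable at P -> R -> P -> P -> R -> Q -> R -> Q; W, C, E all held)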